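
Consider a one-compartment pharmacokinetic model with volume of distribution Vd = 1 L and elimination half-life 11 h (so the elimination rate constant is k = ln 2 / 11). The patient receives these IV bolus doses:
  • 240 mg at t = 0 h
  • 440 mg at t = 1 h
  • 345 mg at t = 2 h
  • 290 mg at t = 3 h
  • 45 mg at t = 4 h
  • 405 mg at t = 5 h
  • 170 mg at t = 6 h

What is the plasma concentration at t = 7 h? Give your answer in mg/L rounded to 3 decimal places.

k = ln 2 / 11 = 0.06301 per h
Dose 1 (240 mg at t=0 h): 240·exp(−0.06301·7) = 154.400 mg/L
Dose 2 (440 mg at t=1 h): 440·exp(−0.06301·6) = 301.477 mg/L
Dose 3 (345 mg at t=2 h): 345·exp(−0.06301·5) = 251.760 mg/L
Dose 4 (290 mg at t=3 h): 290·exp(−0.06301·4) = 225.389 mg/L
Dose 5 (45 mg at t=4 h): 45·exp(−0.06301·3) = 37.249 mg/L
Dose 6 (405 mg at t=5 h): 405·exp(−0.06301·2) = 357.044 mg/L
Dose 7 (170 mg at t=6 h): 170·exp(−0.06301·1) = 159.618 mg/L
C(7) = 154.400 + 301.477 + 251.760 + 225.389 + 37.249 + 357.044 + 159.618 = 1486.938 mg/L

1486.938 mg/L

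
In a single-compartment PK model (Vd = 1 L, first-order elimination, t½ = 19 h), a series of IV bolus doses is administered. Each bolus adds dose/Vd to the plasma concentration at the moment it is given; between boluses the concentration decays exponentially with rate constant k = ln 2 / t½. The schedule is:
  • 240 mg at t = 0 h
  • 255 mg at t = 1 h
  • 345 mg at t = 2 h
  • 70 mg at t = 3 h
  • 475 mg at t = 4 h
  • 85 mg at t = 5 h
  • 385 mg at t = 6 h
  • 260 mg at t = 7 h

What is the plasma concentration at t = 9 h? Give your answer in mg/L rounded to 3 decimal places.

k = ln 2 / 19 = 0.03648 per h
Dose 1 (240 mg at t=0 h): 240·exp(−0.03648·9) = 172.830 mg/L
Dose 2 (255 mg at t=1 h): 255·exp(−0.03648·8) = 190.454 mg/L
Dose 3 (345 mg at t=2 h): 345·exp(−0.03648·7) = 267.247 mg/L
Dose 4 (70 mg at t=3 h): 70·exp(−0.03648·6) = 56.239 mg/L
Dose 5 (475 mg at t=4 h): 475·exp(−0.03648·5) = 395.799 mg/L
Dose 6 (85 mg at t=5 h): 85·exp(−0.03648·4) = 73.459 mg/L
Dose 7 (385 mg at t=6 h): 385·exp(−0.03648·3) = 345.088 mg/L
Dose 8 (260 mg at t=7 h): 260·exp(−0.03648·2) = 241.705 mg/L
C(9) = 172.830 + 190.454 + 267.247 + 56.239 + 395.799 + 73.459 + 345.088 + 241.705 = 1742.821 mg/L

1742.821 mg/L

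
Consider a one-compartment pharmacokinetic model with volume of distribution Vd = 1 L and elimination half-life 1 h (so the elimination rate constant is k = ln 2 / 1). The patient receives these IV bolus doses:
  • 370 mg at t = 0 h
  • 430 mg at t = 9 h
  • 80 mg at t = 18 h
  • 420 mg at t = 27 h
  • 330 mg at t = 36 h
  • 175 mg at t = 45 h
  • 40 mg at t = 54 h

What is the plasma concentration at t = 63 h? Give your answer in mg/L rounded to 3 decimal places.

k = ln 2 / 1 = 0.69315 per h
Dose 1 (370 mg at t=0 h): 370·exp(−0.69315·63) = 0.000 mg/L
Dose 2 (430 mg at t=9 h): 430·exp(−0.69315·54) = 0.000 mg/L
Dose 3 (80 mg at t=18 h): 80·exp(−0.69315·45) = 0.000 mg/L
Dose 4 (420 mg at t=27 h): 420·exp(−0.69315·36) = 0.000 mg/L
Dose 5 (330 mg at t=36 h): 330·exp(−0.69315·27) = 0.000 mg/L
Dose 6 (175 mg at t=45 h): 175·exp(−0.69315·18) = 0.001 mg/L
Dose 7 (40 mg at t=54 h): 40·exp(−0.69315·9) = 0.078 mg/L
C(63) = 0.000 + 0.000 + 0.000 + 0.000 + 0.000 + 0.001 + 0.078 = 0.079 mg/L

0.079 mg/L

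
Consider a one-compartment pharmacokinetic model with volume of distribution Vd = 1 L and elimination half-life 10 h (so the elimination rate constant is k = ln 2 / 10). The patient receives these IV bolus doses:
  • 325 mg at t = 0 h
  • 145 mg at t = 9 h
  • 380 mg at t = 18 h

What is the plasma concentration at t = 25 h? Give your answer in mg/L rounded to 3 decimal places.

339.202 mg/L

k = ln 2 / 10 = 0.06931 per h
Dose 1 (325 mg at t=0 h): 325·exp(−0.06931·25) = 57.452 mg/L
Dose 2 (145 mg at t=9 h): 145·exp(−0.06931·16) = 47.832 mg/L
Dose 3 (380 mg at t=18 h): 380·exp(−0.06931·7) = 233.917 mg/L
C(25) = 57.452 + 47.832 + 233.917 = 339.202 mg/L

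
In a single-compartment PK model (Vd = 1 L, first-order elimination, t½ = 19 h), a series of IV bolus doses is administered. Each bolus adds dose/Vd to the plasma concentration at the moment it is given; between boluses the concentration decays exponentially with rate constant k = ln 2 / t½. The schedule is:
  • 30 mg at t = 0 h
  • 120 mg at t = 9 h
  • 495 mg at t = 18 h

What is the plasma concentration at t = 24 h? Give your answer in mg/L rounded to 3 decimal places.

479.614 mg/L

k = ln 2 / 19 = 0.03648 per h
Dose 1 (30 mg at t=0 h): 30·exp(−0.03648·24) = 12.499 mg/L
Dose 2 (120 mg at t=9 h): 120·exp(−0.03648·15) = 69.427 mg/L
Dose 3 (495 mg at t=18 h): 495·exp(−0.03648·6) = 397.689 mg/L
C(24) = 12.499 + 69.427 + 397.689 = 479.614 mg/L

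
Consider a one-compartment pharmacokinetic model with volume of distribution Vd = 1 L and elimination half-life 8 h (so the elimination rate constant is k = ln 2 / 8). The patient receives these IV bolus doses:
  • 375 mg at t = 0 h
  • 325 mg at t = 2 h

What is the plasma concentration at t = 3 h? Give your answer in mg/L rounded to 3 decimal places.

k = ln 2 / 8 = 0.08664 per h
Dose 1 (375 mg at t=0 h): 375·exp(−0.08664·3) = 289.165 mg/L
Dose 2 (325 mg at t=2 h): 325·exp(−0.08664·1) = 298.026 mg/L
C(3) = 289.165 + 298.026 = 587.191 mg/L

587.191 mg/L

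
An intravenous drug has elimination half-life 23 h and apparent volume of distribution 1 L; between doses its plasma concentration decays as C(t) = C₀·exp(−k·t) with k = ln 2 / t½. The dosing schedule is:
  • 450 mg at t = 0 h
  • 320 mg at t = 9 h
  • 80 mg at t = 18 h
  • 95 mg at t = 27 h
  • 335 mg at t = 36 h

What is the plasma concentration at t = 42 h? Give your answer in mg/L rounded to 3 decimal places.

k = ln 2 / 23 = 0.03014 per h
Dose 1 (450 mg at t=0 h): 450·exp(−0.03014·42) = 126.913 mg/L
Dose 2 (320 mg at t=9 h): 320·exp(−0.03014·33) = 118.369 mg/L
Dose 3 (80 mg at t=18 h): 80·exp(−0.03014·24) = 38.813 mg/L
Dose 4 (95 mg at t=27 h): 95·exp(−0.03014·15) = 60.450 mg/L
Dose 5 (335 mg at t=36 h): 335·exp(−0.03014·6) = 279.586 mg/L
C(42) = 126.913 + 118.369 + 38.813 + 60.450 + 279.586 = 624.131 mg/L

624.131 mg/L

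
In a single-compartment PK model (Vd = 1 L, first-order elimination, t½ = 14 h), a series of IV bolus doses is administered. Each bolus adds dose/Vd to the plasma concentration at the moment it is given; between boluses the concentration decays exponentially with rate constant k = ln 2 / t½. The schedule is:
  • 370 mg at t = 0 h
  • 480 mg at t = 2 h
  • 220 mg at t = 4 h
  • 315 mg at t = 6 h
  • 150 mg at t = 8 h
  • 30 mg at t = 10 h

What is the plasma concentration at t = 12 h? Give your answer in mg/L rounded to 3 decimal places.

k = ln 2 / 14 = 0.04951 per h
Dose 1 (370 mg at t=0 h): 370·exp(−0.04951·12) = 204.257 mg/L
Dose 2 (480 mg at t=2 h): 480·exp(−0.04951·10) = 292.563 mg/L
Dose 3 (220 mg at t=4 h): 220·exp(−0.04951·8) = 148.049 mg/L
Dose 4 (315 mg at t=6 h): 315·exp(−0.04951·6) = 234.044 mg/L
Dose 5 (150 mg at t=8 h): 150·exp(−0.04951·4) = 123.050 mg/L
Dose 6 (30 mg at t=10 h): 30·exp(−0.04951·2) = 27.172 mg/L
C(12) = 204.257 + 292.563 + 148.049 + 234.044 + 123.050 + 27.172 = 1029.135 mg/L

1029.135 mg/L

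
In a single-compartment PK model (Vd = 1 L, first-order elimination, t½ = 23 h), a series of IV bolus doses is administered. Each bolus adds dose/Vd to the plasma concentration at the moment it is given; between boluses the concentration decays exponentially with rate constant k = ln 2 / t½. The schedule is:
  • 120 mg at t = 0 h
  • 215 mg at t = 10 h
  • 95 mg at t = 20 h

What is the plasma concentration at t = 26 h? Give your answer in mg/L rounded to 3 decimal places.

266.846 mg/L

k = ln 2 / 23 = 0.03014 per h
Dose 1 (120 mg at t=0 h): 120·exp(−0.03014·26) = 54.813 mg/L
Dose 2 (215 mg at t=10 h): 215·exp(−0.03014·16) = 132.747 mg/L
Dose 3 (95 mg at t=20 h): 95·exp(−0.03014·6) = 79.286 mg/L
C(26) = 54.813 + 132.747 + 79.286 = 266.846 mg/L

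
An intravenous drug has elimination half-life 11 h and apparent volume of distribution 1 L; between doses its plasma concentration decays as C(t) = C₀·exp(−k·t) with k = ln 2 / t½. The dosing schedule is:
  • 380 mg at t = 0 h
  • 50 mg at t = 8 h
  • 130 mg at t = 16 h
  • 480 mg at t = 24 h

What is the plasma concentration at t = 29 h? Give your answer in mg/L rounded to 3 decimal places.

482.008 mg/L

k = ln 2 / 11 = 0.06301 per h
Dose 1 (380 mg at t=0 h): 380·exp(−0.06301·29) = 61.117 mg/L
Dose 2 (50 mg at t=8 h): 50·exp(−0.06301·21) = 13.313 mg/L
Dose 3 (130 mg at t=16 h): 130·exp(−0.06301·13) = 57.303 mg/L
Dose 4 (480 mg at t=24 h): 480·exp(−0.06301·5) = 350.275 mg/L
C(29) = 61.117 + 13.313 + 57.303 + 350.275 = 482.008 mg/L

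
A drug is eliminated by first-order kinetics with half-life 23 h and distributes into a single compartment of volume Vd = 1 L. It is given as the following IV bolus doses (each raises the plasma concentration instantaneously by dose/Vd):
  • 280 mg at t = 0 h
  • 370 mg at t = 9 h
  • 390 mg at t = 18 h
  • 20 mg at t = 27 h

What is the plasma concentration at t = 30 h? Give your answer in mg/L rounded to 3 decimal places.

k = ln 2 / 23 = 0.03014 per h
Dose 1 (280 mg at t=0 h): 280·exp(−0.03014·30) = 113.373 mg/L
Dose 2 (370 mg at t=9 h): 370·exp(−0.03014·21) = 196.494 mg/L
Dose 3 (390 mg at t=18 h): 390·exp(−0.03014·12) = 271.647 mg/L
Dose 4 (20 mg at t=27 h): 20·exp(−0.03014·3) = 18.271 mg/L
C(30) = 113.373 + 196.494 + 271.647 + 18.271 = 599.785 mg/L

599.785 mg/L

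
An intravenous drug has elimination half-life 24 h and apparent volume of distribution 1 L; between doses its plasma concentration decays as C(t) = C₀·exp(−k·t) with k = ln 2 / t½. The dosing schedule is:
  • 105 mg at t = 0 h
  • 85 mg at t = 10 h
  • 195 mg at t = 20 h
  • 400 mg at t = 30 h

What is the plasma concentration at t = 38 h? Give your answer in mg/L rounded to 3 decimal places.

k = ln 2 / 24 = 0.02888 per h
Dose 1 (105 mg at t=0 h): 105·exp(−0.02888·38) = 35.040 mg/L
Dose 2 (85 mg at t=10 h): 85·exp(−0.02888·28) = 37.863 mg/L
Dose 3 (195 mg at t=20 h): 195·exp(−0.02888·18) = 115.948 mg/L
Dose 4 (400 mg at t=30 h): 400·exp(−0.02888·8) = 317.480 mg/L
C(38) = 35.040 + 37.863 + 115.948 + 317.480 = 506.331 mg/L

506.331 mg/L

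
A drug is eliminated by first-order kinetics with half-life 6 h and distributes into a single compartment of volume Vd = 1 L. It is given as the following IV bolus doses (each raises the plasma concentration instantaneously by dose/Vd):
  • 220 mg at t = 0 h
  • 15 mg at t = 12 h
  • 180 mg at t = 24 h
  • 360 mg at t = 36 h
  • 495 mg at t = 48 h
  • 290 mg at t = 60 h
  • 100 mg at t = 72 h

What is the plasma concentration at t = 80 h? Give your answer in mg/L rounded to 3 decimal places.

k = ln 2 / 6 = 0.11552 per h
Dose 1 (220 mg at t=0 h): 220·exp(−0.11552·80) = 0.021 mg/L
Dose 2 (15 mg at t=12 h): 15·exp(−0.11552·68) = 0.006 mg/L
Dose 3 (180 mg at t=24 h): 180·exp(−0.11552·56) = 0.279 mg/L
Dose 4 (360 mg at t=36 h): 360·exp(−0.11552·44) = 2.232 mg/L
Dose 5 (495 mg at t=48 h): 495·exp(−0.11552·32) = 12.278 mg/L
Dose 6 (290 mg at t=60 h): 290·exp(−0.11552·20) = 28.772 mg/L
Dose 7 (100 mg at t=72 h): 100·exp(−0.11552·8) = 39.685 mg/L
C(80) = 0.021 + 0.006 + 0.279 + 2.232 + 12.278 + 28.772 + 39.685 = 83.273 mg/L

83.273 mg/L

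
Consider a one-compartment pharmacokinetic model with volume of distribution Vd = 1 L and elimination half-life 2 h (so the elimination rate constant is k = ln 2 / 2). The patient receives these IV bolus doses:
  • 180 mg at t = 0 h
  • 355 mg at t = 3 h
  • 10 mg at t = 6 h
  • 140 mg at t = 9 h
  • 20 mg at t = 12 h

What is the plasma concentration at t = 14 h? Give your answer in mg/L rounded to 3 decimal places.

k = ln 2 / 2 = 0.34657 per h
Dose 1 (180 mg at t=0 h): 180·exp(−0.34657·14) = 1.406 mg/L
Dose 2 (355 mg at t=3 h): 355·exp(−0.34657·11) = 7.844 mg/L
Dose 3 (10 mg at t=6 h): 10·exp(−0.34657·8) = 0.625 mg/L
Dose 4 (140 mg at t=9 h): 140·exp(−0.34657·5) = 24.749 mg/L
Dose 5 (20 mg at t=12 h): 20·exp(−0.34657·2) = 10.000 mg/L
C(14) = 1.406 + 7.844 + 0.625 + 24.749 + 10.000 = 44.624 mg/L

44.624 mg/L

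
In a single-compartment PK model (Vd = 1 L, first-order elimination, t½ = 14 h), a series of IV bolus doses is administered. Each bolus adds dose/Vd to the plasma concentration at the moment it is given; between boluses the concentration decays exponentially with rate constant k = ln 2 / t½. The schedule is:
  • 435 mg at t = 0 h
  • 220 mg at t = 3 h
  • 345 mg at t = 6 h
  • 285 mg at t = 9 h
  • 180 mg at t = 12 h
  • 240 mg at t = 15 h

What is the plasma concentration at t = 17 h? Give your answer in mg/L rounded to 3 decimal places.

1047.294 mg/L

k = ln 2 / 14 = 0.04951 per h
Dose 1 (435 mg at t=0 h): 435·exp(−0.04951·17) = 187.479 mg/L
Dose 2 (220 mg at t=3 h): 220·exp(−0.04951·14) = 110.000 mg/L
Dose 3 (345 mg at t=6 h): 345·exp(−0.04951·11) = 200.122 mg/L
Dose 4 (285 mg at t=9 h): 285·exp(−0.04951·8) = 191.791 mg/L
Dose 5 (180 mg at t=12 h): 180·exp(−0.04951·5) = 140.528 mg/L
Dose 6 (240 mg at t=15 h): 240·exp(−0.04951·2) = 217.374 mg/L
C(17) = 187.479 + 110.000 + 200.122 + 191.791 + 140.528 + 217.374 = 1047.294 mg/L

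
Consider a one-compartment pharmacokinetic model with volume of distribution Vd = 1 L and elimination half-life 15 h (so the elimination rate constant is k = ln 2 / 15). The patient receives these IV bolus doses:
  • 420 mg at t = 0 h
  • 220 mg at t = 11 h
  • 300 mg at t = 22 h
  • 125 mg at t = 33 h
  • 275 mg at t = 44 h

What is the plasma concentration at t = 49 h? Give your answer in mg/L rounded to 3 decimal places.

k = ln 2 / 15 = 0.04621 per h
Dose 1 (420 mg at t=0 h): 420·exp(−0.04621·49) = 43.640 mg/L
Dose 2 (220 mg at t=11 h): 220·exp(−0.04621·38) = 38.003 mg/L
Dose 3 (300 mg at t=22 h): 300·exp(−0.04621·27) = 86.152 mg/L
Dose 4 (125 mg at t=33 h): 125·exp(−0.04621·16) = 59.678 mg/L
Dose 5 (275 mg at t=44 h): 275·exp(−0.04621·5) = 218.268 mg/L
C(49) = 43.640 + 38.003 + 86.152 + 59.678 + 218.268 = 445.740 mg/L

445.740 mg/L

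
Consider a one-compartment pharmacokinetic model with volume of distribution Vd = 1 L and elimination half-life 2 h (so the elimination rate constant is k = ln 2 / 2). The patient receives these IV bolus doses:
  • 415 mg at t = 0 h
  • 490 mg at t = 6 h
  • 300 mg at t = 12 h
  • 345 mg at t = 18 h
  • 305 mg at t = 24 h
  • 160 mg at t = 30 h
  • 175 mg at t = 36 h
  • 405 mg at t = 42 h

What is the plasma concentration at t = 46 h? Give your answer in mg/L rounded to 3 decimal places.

k = ln 2 / 2 = 0.34657 per h
Dose 1 (415 mg at t=0 h): 415·exp(−0.34657·46) = 0.000 mg/L
Dose 2 (490 mg at t=6 h): 490·exp(−0.34657·40) = 0.000 mg/L
Dose 3 (300 mg at t=12 h): 300·exp(−0.34657·34) = 0.002 mg/L
Dose 4 (345 mg at t=18 h): 345·exp(−0.34657·28) = 0.021 mg/L
Dose 5 (305 mg at t=24 h): 305·exp(−0.34657·22) = 0.149 mg/L
Dose 6 (160 mg at t=30 h): 160·exp(−0.34657·16) = 0.625 mg/L
Dose 7 (175 mg at t=36 h): 175·exp(−0.34657·10) = 5.469 mg/L
Dose 8 (405 mg at t=42 h): 405·exp(−0.34657·4) = 101.250 mg/L
C(46) = 0.000 + 0.000 + 0.002 + 0.021 + 0.149 + 0.625 + 5.469 + 101.250 = 107.517 mg/L

107.517 mg/L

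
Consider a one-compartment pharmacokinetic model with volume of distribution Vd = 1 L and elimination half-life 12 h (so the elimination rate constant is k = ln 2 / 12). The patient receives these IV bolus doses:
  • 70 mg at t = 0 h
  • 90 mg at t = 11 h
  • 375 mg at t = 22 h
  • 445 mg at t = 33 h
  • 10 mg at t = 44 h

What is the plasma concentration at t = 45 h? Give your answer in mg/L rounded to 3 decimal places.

k = ln 2 / 12 = 0.05776 per h
Dose 1 (70 mg at t=0 h): 70·exp(−0.05776·45) = 5.203 mg/L
Dose 2 (90 mg at t=11 h): 90·exp(−0.05776·34) = 12.628 mg/L
Dose 3 (375 mg at t=22 h): 375·exp(−0.05776·23) = 99.325 mg/L
Dose 4 (445 mg at t=33 h): 445·exp(−0.05776·12) = 222.500 mg/L
Dose 5 (10 mg at t=44 h): 10·exp(−0.05776·1) = 9.439 mg/L
C(45) = 5.203 + 12.628 + 99.325 + 222.500 + 9.439 = 349.094 mg/L

349.094 mg/L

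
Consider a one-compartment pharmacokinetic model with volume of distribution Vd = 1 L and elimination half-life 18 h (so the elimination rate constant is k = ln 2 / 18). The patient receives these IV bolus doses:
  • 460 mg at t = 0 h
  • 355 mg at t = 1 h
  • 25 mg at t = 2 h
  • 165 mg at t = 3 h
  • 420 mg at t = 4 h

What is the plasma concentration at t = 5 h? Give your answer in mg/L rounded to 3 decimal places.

k = ln 2 / 18 = 0.03851 per h
Dose 1 (460 mg at t=0 h): 460·exp(−0.03851·5) = 379.436 mg/L
Dose 2 (355 mg at t=1 h): 355·exp(−0.03851·4) = 304.322 mg/L
Dose 3 (25 mg at t=2 h): 25·exp(−0.03851·3) = 22.272 mg/L
Dose 4 (165 mg at t=3 h): 165·exp(−0.03851·2) = 152.769 mg/L
Dose 5 (420 mg at t=4 h): 420·exp(−0.03851·1) = 404.134 mg/L
C(5) = 379.436 + 304.322 + 22.272 + 152.769 + 404.134 = 1262.933 mg/L

1262.933 mg/L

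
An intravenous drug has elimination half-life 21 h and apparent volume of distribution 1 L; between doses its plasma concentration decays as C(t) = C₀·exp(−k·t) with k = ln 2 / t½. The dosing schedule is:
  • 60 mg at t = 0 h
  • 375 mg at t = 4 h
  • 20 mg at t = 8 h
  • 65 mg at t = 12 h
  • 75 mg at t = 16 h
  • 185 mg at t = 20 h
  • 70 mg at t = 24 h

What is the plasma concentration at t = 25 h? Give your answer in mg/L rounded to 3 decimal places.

547.829 mg/L

k = ln 2 / 21 = 0.03301 per h
Dose 1 (60 mg at t=0 h): 60·exp(−0.03301·25) = 26.289 mg/L
Dose 2 (375 mg at t=4 h): 375·exp(−0.03301·21) = 187.500 mg/L
Dose 3 (20 mg at t=8 h): 20·exp(−0.03301·17) = 11.411 mg/L
Dose 4 (65 mg at t=12 h): 65·exp(−0.03301·13) = 42.322 mg/L
Dose 5 (75 mg at t=16 h): 75·exp(−0.03301·9) = 55.725 mg/L
Dose 6 (185 mg at t=20 h): 185·exp(−0.03301·5) = 156.855 mg/L
Dose 7 (70 mg at t=24 h): 70·exp(−0.03301·1) = 67.727 mg/L
C(25) = 26.289 + 187.500 + 11.411 + 42.322 + 55.725 + 156.855 + 67.727 = 547.829 mg/L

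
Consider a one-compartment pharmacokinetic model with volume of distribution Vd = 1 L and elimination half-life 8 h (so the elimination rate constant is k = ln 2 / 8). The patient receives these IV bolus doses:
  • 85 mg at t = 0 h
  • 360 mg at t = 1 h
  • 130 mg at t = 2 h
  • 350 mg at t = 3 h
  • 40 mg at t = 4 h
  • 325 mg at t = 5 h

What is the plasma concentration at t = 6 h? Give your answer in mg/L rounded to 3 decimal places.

977.445 mg/L

k = ln 2 / 8 = 0.08664 per h
Dose 1 (85 mg at t=0 h): 85·exp(−0.08664·6) = 50.541 mg/L
Dose 2 (360 mg at t=1 h): 360·exp(−0.08664·5) = 233.431 mg/L
Dose 3 (130 mg at t=2 h): 130·exp(−0.08664·4) = 91.924 mg/L
Dose 4 (350 mg at t=3 h): 350·exp(−0.08664·3) = 269.887 mg/L
Dose 5 (40 mg at t=4 h): 40·exp(−0.08664·2) = 33.636 mg/L
Dose 6 (325 mg at t=5 h): 325·exp(−0.08664·1) = 298.026 mg/L
C(6) = 50.541 + 233.431 + 91.924 + 269.887 + 33.636 + 298.026 = 977.445 mg/L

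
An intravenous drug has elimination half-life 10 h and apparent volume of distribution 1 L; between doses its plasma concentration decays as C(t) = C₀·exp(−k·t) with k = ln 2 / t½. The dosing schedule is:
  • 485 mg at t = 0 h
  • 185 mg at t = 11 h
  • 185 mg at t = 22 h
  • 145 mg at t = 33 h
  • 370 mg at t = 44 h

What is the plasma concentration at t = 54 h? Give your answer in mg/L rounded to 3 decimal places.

k = ln 2 / 10 = 0.06931 per h
Dose 1 (485 mg at t=0 h): 485·exp(−0.06931·54) = 11.486 mg/L
Dose 2 (185 mg at t=11 h): 185·exp(−0.06931·43) = 9.392 mg/L
Dose 3 (185 mg at t=22 h): 185·exp(−0.06931·32) = 20.131 mg/L
Dose 4 (145 mg at t=33 h): 145·exp(−0.06931·21) = 33.822 mg/L
Dose 5 (370 mg at t=44 h): 370·exp(−0.06931·10) = 185.000 mg/L
C(54) = 11.486 + 9.392 + 20.131 + 33.822 + 185.000 = 259.832 mg/L

259.832 mg/L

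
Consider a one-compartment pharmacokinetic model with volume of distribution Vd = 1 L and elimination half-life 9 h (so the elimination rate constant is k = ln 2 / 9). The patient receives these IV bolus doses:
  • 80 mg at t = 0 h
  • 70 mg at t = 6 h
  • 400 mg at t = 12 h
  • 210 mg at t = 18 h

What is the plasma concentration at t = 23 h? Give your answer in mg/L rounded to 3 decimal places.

k = ln 2 / 9 = 0.07702 per h
Dose 1 (80 mg at t=0 h): 80·exp(−0.07702·23) = 13.608 mg/L
Dose 2 (70 mg at t=6 h): 70·exp(−0.07702·17) = 18.901 mg/L
Dose 3 (400 mg at t=12 h): 400·exp(−0.07702·11) = 171.449 mg/L
Dose 4 (210 mg at t=18 h): 210·exp(−0.07702·5) = 142.883 mg/L
C(23) = 13.608 + 18.901 + 171.449 + 142.883 = 346.841 mg/L

346.841 mg/L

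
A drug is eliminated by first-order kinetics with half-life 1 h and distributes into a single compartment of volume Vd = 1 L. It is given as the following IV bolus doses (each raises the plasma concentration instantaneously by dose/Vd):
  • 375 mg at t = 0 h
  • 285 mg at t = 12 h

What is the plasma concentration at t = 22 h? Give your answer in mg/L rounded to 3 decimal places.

0.278 mg/L

k = ln 2 / 1 = 0.69315 per h
Dose 1 (375 mg at t=0 h): 375·exp(−0.69315·22) = 0.000 mg/L
Dose 2 (285 mg at t=12 h): 285·exp(−0.69315·10) = 0.278 mg/L
C(22) = 0.000 + 0.278 = 0.278 mg/L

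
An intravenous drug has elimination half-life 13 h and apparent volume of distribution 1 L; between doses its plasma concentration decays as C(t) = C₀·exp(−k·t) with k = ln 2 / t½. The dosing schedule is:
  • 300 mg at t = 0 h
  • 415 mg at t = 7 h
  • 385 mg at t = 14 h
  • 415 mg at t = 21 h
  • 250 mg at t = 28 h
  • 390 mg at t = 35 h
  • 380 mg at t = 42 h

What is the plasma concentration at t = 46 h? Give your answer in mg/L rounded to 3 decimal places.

k = ln 2 / 13 = 0.05332 per h
Dose 1 (300 mg at t=0 h): 300·exp(−0.05332·46) = 25.819 mg/L
Dose 2 (415 mg at t=7 h): 415·exp(−0.05332·39) = 51.875 mg/L
Dose 3 (385 mg at t=14 h): 385·exp(−0.05332·32) = 69.898 mg/L
Dose 4 (415 mg at t=21 h): 415·exp(−0.05332·25) = 109.432 mg/L
Dose 5 (250 mg at t=28 h): 250·exp(−0.05332·18) = 95.748 mg/L
Dose 6 (390 mg at t=35 h): 390·exp(−0.05332·11) = 216.944 mg/L
Dose 7 (380 mg at t=42 h): 380·exp(−0.05332·4) = 307.015 mg/L
C(46) = 25.819 + 51.875 + 69.898 + 109.432 + 95.748 + 216.944 + 307.015 = 876.730 mg/L

876.730 mg/L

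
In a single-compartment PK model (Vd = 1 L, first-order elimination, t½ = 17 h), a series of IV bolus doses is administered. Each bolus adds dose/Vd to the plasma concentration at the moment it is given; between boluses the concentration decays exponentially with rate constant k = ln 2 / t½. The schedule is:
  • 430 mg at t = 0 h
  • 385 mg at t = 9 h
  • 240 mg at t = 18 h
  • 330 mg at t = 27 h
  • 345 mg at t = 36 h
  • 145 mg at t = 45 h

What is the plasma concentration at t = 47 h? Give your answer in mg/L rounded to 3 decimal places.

k = ln 2 / 17 = 0.04077 per h
Dose 1 (430 mg at t=0 h): 430·exp(−0.04077·47) = 63.272 mg/L
Dose 2 (385 mg at t=9 h): 385·exp(−0.04077·38) = 81.766 mg/L
Dose 3 (240 mg at t=18 h): 240·exp(−0.04077·29) = 73.568 mg/L
Dose 4 (330 mg at t=27 h): 330·exp(−0.04077·20) = 146.003 mg/L
Dose 5 (345 mg at t=36 h): 345·exp(−0.04077·11) = 220.310 mg/L
Dose 6 (145 mg at t=45 h): 145·exp(−0.04077·2) = 133.645 mg/L
C(47) = 63.272 + 81.766 + 73.568 + 146.003 + 220.310 + 133.645 = 718.563 mg/L

718.563 mg/L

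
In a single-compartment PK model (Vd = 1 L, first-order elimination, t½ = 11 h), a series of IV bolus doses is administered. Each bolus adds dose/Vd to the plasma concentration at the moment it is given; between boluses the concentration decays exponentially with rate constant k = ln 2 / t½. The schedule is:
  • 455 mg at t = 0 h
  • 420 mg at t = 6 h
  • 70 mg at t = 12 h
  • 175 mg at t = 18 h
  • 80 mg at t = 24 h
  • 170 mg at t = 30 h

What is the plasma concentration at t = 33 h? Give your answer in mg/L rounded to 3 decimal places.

k = ln 2 / 11 = 0.06301 per h
Dose 1 (455 mg at t=0 h): 455·exp(−0.06301·33) = 56.875 mg/L
Dose 2 (420 mg at t=6 h): 420·exp(−0.06301·27) = 76.623 mg/L
Dose 3 (70 mg at t=12 h): 70·exp(−0.06301·21) = 18.638 mg/L
Dose 4 (175 mg at t=18 h): 175·exp(−0.06301·15) = 68.005 mg/L
Dose 5 (80 mg at t=24 h): 80·exp(−0.06301·9) = 45.373 mg/L
Dose 6 (170 mg at t=30 h): 170·exp(−0.06301·3) = 140.718 mg/L
C(33) = 56.875 + 76.623 + 18.638 + 68.005 + 45.373 + 140.718 = 406.232 mg/L

406.232 mg/L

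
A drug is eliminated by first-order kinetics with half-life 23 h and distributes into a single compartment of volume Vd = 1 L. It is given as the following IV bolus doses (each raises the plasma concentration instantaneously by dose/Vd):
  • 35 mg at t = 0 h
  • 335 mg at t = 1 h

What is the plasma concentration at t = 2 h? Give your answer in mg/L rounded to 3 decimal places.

358.008 mg/L

k = ln 2 / 23 = 0.03014 per h
Dose 1 (35 mg at t=0 h): 35·exp(−0.03014·2) = 32.953 mg/L
Dose 2 (335 mg at t=1 h): 335·exp(−0.03014·1) = 325.055 mg/L
C(2) = 32.953 + 325.055 = 358.008 mg/L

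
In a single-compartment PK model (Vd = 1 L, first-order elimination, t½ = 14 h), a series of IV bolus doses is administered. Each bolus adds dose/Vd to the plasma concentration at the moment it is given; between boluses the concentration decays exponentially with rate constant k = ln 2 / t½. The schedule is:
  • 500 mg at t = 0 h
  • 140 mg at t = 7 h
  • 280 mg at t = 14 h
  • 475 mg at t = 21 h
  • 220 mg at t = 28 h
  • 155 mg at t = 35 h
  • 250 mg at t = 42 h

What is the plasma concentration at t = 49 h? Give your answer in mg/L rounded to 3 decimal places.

k = ln 2 / 14 = 0.04951 per h
Dose 1 (500 mg at t=0 h): 500·exp(−0.04951·49) = 44.194 mg/L
Dose 2 (140 mg at t=7 h): 140·exp(−0.04951·42) = 17.500 mg/L
Dose 3 (280 mg at t=14 h): 280·exp(−0.04951·35) = 49.497 mg/L
Dose 4 (475 mg at t=21 h): 475·exp(−0.04951·28) = 118.750 mg/L
Dose 5 (220 mg at t=28 h): 220·exp(−0.04951·21) = 77.782 mg/L
Dose 6 (155 mg at t=35 h): 155·exp(−0.04951·14) = 77.500 mg/L
Dose 7 (250 mg at t=42 h): 250·exp(−0.04951·7) = 176.777 mg/L
C(49) = 44.194 + 17.500 + 49.497 + 118.750 + 77.782 + 77.500 + 176.777 = 562.000 mg/L

562.000 mg/L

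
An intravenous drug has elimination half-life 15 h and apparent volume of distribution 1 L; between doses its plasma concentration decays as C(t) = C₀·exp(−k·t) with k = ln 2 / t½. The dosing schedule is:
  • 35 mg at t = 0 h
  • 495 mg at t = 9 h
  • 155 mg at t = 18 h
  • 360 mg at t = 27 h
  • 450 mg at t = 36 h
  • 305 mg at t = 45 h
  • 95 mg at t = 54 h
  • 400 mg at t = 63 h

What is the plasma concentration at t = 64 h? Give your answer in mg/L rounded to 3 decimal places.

k = ln 2 / 15 = 0.04621 per h
Dose 1 (35 mg at t=0 h): 35·exp(−0.04621·64) = 1.818 mg/L
Dose 2 (495 mg at t=9 h): 495·exp(−0.04621·55) = 38.979 mg/L
Dose 3 (155 mg at t=18 h): 155·exp(−0.04621·46) = 18.500 mg/L
Dose 4 (360 mg at t=27 h): 360·exp(−0.04621·37) = 65.127 mg/L
Dose 5 (450 mg at t=36 h): 450·exp(−0.04621·28) = 123.393 mg/L
Dose 6 (305 mg at t=45 h): 305·exp(−0.04621·19) = 126.764 mg/L
Dose 7 (95 mg at t=54 h): 95·exp(−0.04621·10) = 59.846 mg/L
Dose 8 (400 mg at t=63 h): 400·exp(−0.04621·1) = 381.937 mg/L
C(64) = 1.818 + 38.979 + 18.500 + 65.127 + 123.393 + 126.764 + 59.846 + 381.937 = 816.364 mg/L

816.364 mg/L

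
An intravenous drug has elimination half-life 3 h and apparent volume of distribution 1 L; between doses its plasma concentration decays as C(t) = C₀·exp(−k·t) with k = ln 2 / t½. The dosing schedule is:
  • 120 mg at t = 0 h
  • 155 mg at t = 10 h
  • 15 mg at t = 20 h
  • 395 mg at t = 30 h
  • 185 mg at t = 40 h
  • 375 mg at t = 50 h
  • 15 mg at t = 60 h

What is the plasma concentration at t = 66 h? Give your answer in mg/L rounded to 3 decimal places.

13.604 mg/L

k = ln 2 / 3 = 0.23105 per h
Dose 1 (120 mg at t=0 h): 120·exp(−0.23105·66) = 0.000 mg/L
Dose 2 (155 mg at t=10 h): 155·exp(−0.23105·56) = 0.000 mg/L
Dose 3 (15 mg at t=20 h): 15·exp(−0.23105·46) = 0.000 mg/L
Dose 4 (395 mg at t=30 h): 395·exp(−0.23105·36) = 0.096 mg/L
Dose 5 (185 mg at t=40 h): 185·exp(−0.23105·26) = 0.455 mg/L
Dose 6 (375 mg at t=50 h): 375·exp(−0.23105·16) = 9.301 mg/L
Dose 7 (15 mg at t=60 h): 15·exp(−0.23105·6) = 3.750 mg/L
C(66) = 0.000 + 0.000 + 0.000 + 0.096 + 0.455 + 9.301 + 3.750 = 13.604 mg/L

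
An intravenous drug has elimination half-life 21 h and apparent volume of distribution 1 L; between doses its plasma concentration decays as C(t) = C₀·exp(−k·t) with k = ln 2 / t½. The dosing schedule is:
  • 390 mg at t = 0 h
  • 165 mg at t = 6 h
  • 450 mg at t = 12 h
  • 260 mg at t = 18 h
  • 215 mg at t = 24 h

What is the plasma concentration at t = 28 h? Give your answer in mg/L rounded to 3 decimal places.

875.281 mg/L

k = ln 2 / 21 = 0.03301 per h
Dose 1 (390 mg at t=0 h): 390·exp(−0.03301·28) = 154.772 mg/L
Dose 2 (165 mg at t=6 h): 165·exp(−0.03301·22) = 79.821 mg/L
Dose 3 (450 mg at t=12 h): 450·exp(−0.03301·16) = 265.373 mg/L
Dose 4 (260 mg at t=18 h): 260·exp(−0.03301·10) = 186.907 mg/L
Dose 5 (215 mg at t=24 h): 215·exp(−0.03301·4) = 188.408 mg/L
C(28) = 154.772 + 79.821 + 265.373 + 186.907 + 188.408 = 875.281 mg/L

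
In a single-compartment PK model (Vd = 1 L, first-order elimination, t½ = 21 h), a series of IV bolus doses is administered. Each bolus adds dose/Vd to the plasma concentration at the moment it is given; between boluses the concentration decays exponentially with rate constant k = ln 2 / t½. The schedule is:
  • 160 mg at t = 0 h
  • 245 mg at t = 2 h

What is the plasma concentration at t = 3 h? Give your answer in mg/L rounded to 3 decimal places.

k = ln 2 / 21 = 0.03301 per h
Dose 1 (160 mg at t=0 h): 160·exp(−0.03301·3) = 144.916 mg/L
Dose 2 (245 mg at t=2 h): 245·exp(−0.03301·1) = 237.045 mg/L
C(3) = 144.916 + 237.045 = 381.961 mg/L

381.961 mg/L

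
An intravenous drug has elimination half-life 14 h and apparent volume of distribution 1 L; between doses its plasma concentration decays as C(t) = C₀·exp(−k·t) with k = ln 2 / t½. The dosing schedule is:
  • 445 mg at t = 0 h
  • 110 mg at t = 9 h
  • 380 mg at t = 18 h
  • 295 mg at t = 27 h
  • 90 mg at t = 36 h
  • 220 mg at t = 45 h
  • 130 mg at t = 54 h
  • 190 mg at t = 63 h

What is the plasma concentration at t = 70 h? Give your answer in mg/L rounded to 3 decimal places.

k = ln 2 / 14 = 0.04951 per h
Dose 1 (445 mg at t=0 h): 445·exp(−0.04951·70) = 13.906 mg/L
Dose 2 (110 mg at t=9 h): 110·exp(−0.04951·61) = 5.367 mg/L
Dose 3 (380 mg at t=18 h): 380·exp(−0.04951·52) = 28.952 mg/L
Dose 4 (295 mg at t=27 h): 295·exp(−0.04951·43) = 35.094 mg/L
Dose 5 (90 mg at t=36 h): 90·exp(−0.04951·34) = 16.717 mg/L
Dose 6 (220 mg at t=45 h): 220·exp(−0.04951·25) = 63.807 mg/L
Dose 7 (130 mg at t=54 h): 130·exp(−0.04951·16) = 58.872 mg/L
Dose 8 (190 mg at t=63 h): 190·exp(−0.04951·7) = 134.350 mg/L
C(70) = 13.906 + 5.367 + 28.952 + 35.094 + 16.717 + 63.807 + 58.872 + 134.350 = 357.066 mg/L

357.066 mg/L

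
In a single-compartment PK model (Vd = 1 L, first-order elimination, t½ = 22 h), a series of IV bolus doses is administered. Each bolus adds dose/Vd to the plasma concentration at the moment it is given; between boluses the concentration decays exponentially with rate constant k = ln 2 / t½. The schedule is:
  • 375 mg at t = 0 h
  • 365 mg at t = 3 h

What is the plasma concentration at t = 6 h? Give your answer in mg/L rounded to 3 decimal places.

k = ln 2 / 22 = 0.03151 per h
Dose 1 (375 mg at t=0 h): 375·exp(−0.03151·6) = 310.407 mg/L
Dose 2 (365 mg at t=3 h): 365·exp(−0.03151·3) = 332.080 mg/L
C(6) = 310.407 + 332.080 = 642.488 mg/L

642.488 mg/L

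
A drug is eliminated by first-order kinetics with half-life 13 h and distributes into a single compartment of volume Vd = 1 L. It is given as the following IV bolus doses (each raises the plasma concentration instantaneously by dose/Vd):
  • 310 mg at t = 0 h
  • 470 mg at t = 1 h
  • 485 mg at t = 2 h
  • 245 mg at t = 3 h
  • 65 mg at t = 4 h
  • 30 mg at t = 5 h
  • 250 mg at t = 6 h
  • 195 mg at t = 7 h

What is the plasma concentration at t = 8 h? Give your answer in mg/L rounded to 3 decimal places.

k = ln 2 / 13 = 0.05332 per h
Dose 1 (310 mg at t=0 h): 310·exp(−0.05332·8) = 202.354 mg/L
Dose 2 (470 mg at t=1 h): 470·exp(−0.05332·7) = 323.597 mg/L
Dose 3 (485 mg at t=2 h): 485·exp(−0.05332·6) = 352.213 mg/L
Dose 4 (245 mg at t=3 h): 245·exp(−0.05332·5) = 187.666 mg/L
Dose 5 (65 mg at t=4 h): 65·exp(−0.05332·4) = 52.516 mg/L
Dose 6 (30 mg at t=5 h): 30·exp(−0.05332·3) = 25.565 mg/L
Dose 7 (250 mg at t=6 h): 250·exp(−0.05332·2) = 224.713 mg/L
Dose 8 (195 mg at t=7 h): 195·exp(−0.05332·1) = 184.875 mg/L
C(8) = 202.354 + 323.597 + 352.213 + 187.666 + 52.516 + 25.565 + 224.713 + 184.875 = 1553.499 mg/L

1553.499 mg/L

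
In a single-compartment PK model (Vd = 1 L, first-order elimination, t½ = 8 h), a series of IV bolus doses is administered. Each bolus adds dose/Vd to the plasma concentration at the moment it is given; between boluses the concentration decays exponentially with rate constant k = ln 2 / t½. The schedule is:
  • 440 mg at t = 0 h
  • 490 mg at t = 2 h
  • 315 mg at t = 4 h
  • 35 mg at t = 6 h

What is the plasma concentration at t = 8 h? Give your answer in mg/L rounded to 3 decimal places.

k = ln 2 / 8 = 0.08664 per h
Dose 1 (440 mg at t=0 h): 440·exp(−0.08664·8) = 220.000 mg/L
Dose 2 (490 mg at t=2 h): 490·exp(−0.08664·6) = 291.356 mg/L
Dose 3 (315 mg at t=4 h): 315·exp(−0.08664·4) = 222.739 mg/L
Dose 4 (35 mg at t=6 h): 35·exp(−0.08664·2) = 29.431 mg/L
C(8) = 220.000 + 291.356 + 222.739 + 29.431 = 763.526 mg/L

763.526 mg/L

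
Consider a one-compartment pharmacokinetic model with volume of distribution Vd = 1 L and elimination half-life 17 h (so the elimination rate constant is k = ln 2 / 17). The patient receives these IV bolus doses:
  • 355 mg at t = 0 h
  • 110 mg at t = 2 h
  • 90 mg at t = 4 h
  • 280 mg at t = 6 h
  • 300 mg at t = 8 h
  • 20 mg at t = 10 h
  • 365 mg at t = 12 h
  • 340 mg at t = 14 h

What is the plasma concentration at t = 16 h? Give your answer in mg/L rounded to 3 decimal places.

1344.070 mg/L

k = ln 2 / 17 = 0.04077 per h
Dose 1 (355 mg at t=0 h): 355·exp(−0.04077·16) = 184.887 mg/L
Dose 2 (110 mg at t=2 h): 110·exp(−0.04077·14) = 62.156 mg/L
Dose 3 (90 mg at t=4 h): 90·exp(−0.04077·12) = 55.176 mg/L
Dose 4 (280 mg at t=6 h): 280·exp(−0.04077·10) = 186.244 mg/L
Dose 5 (300 mg at t=8 h): 300·exp(−0.04077·8) = 216.501 mg/L
Dose 6 (20 mg at t=10 h): 20·exp(−0.04077·6) = 15.660 mg/L
Dose 7 (365 mg at t=12 h): 365·exp(−0.04077·4) = 310.072 mg/L
Dose 8 (340 mg at t=14 h): 340·exp(−0.04077·2) = 313.374 mg/L
C(16) = 184.887 + 62.156 + 55.176 + 186.244 + 216.501 + 15.660 + 310.072 + 313.374 = 1344.070 mg/L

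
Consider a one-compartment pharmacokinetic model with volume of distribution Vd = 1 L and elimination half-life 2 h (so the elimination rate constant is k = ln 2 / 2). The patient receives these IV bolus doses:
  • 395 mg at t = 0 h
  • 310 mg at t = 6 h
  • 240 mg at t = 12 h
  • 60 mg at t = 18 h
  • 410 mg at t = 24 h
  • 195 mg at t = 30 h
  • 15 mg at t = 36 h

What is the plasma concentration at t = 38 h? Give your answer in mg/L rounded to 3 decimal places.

22.984 mg/L

k = ln 2 / 2 = 0.34657 per h
Dose 1 (395 mg at t=0 h): 395·exp(−0.34657·38) = 0.001 mg/L
Dose 2 (310 mg at t=6 h): 310·exp(−0.34657·32) = 0.005 mg/L
Dose 3 (240 mg at t=12 h): 240·exp(−0.34657·26) = 0.029 mg/L
Dose 4 (60 mg at t=18 h): 60·exp(−0.34657·20) = 0.059 mg/L
Dose 5 (410 mg at t=24 h): 410·exp(−0.34657·14) = 3.203 mg/L
Dose 6 (195 mg at t=30 h): 195·exp(−0.34657·8) = 12.188 mg/L
Dose 7 (15 mg at t=36 h): 15·exp(−0.34657·2) = 7.500 mg/L
C(38) = 0.001 + 0.005 + 0.029 + 0.059 + 3.203 + 12.188 + 7.500 = 22.984 mg/L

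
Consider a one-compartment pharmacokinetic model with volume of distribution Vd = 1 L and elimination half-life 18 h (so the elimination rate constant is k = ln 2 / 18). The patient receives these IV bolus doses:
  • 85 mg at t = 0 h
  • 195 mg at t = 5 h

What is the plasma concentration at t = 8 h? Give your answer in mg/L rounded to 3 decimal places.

k = ln 2 / 18 = 0.03851 per h
Dose 1 (85 mg at t=0 h): 85·exp(−0.03851·8) = 62.464 mg/L
Dose 2 (195 mg at t=5 h): 195·exp(−0.03851·3) = 173.725 mg/L
C(8) = 62.464 + 173.725 = 236.189 mg/L

236.189 mg/L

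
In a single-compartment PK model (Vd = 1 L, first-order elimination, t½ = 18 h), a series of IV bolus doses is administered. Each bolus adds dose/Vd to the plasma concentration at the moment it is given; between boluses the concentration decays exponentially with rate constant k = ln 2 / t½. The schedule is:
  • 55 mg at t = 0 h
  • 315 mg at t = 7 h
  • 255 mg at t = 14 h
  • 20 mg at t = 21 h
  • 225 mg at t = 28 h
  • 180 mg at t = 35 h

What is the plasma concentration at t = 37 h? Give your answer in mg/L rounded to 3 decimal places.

k = ln 2 / 18 = 0.03851 per h
Dose 1 (55 mg at t=0 h): 55·exp(−0.03851·37) = 13.231 mg/L
Dose 2 (315 mg at t=7 h): 315·exp(−0.03851·30) = 99.219 mg/L
Dose 3 (255 mg at t=14 h): 255·exp(−0.03851·23) = 105.170 mg/L
Dose 4 (20 mg at t=21 h): 20·exp(−0.03851·16) = 10.801 mg/L
Dose 5 (225 mg at t=28 h): 225·exp(−0.03851·9) = 159.099 mg/L
Dose 6 (180 mg at t=35 h): 180·exp(−0.03851·2) = 166.657 mg/L
C(37) = 13.231 + 99.219 + 105.170 + 10.801 + 159.099 + 166.657 = 554.176 mg/L

554.176 mg/L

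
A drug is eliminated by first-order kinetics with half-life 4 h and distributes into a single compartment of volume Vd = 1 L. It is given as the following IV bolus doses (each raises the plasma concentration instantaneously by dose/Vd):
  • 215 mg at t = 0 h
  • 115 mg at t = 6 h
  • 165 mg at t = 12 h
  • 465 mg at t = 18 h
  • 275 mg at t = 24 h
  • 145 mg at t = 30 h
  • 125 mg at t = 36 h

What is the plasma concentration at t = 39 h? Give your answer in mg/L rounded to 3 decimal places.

139.627 mg/L

k = ln 2 / 4 = 0.17329 per h
Dose 1 (215 mg at t=0 h): 215·exp(−0.17329·39) = 0.250 mg/L
Dose 2 (115 mg at t=6 h): 115·exp(−0.17329·33) = 0.378 mg/L
Dose 3 (165 mg at t=12 h): 165·exp(−0.17329·27) = 1.533 mg/L
Dose 4 (465 mg at t=18 h): 465·exp(−0.17329·21) = 12.219 mg/L
Dose 5 (275 mg at t=24 h): 275·exp(−0.17329·15) = 20.439 mg/L
Dose 6 (145 mg at t=30 h): 145·exp(−0.17329·9) = 30.482 mg/L
Dose 7 (125 mg at t=36 h): 125·exp(−0.17329·3) = 74.325 mg/L
C(39) = 0.250 + 0.378 + 1.533 + 12.219 + 20.439 + 30.482 + 74.325 = 139.627 mg/L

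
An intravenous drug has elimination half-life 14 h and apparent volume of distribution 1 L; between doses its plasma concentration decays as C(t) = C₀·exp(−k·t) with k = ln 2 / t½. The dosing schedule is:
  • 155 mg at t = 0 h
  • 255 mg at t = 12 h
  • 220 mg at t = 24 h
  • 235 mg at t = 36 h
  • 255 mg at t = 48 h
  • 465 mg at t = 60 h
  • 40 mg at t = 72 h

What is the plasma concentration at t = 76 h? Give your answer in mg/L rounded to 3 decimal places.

370.662 mg/L

k = ln 2 / 14 = 0.04951 per h
Dose 1 (155 mg at t=0 h): 155·exp(−0.04951·76) = 3.599 mg/L
Dose 2 (255 mg at t=12 h): 255·exp(−0.04951·64) = 10.725 mg/L
Dose 3 (220 mg at t=24 h): 220·exp(−0.04951·52) = 16.761 mg/L
Dose 4 (235 mg at t=36 h): 235·exp(−0.04951·40) = 32.433 mg/L
Dose 5 (255 mg at t=48 h): 255·exp(−0.04951·28) = 63.750 mg/L
Dose 6 (465 mg at t=60 h): 465·exp(−0.04951·16) = 210.581 mg/L
Dose 7 (40 mg at t=72 h): 40·exp(−0.04951·4) = 32.813 mg/L
C(76) = 3.599 + 10.725 + 16.761 + 32.433 + 63.750 + 210.581 + 32.813 = 370.662 mg/L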